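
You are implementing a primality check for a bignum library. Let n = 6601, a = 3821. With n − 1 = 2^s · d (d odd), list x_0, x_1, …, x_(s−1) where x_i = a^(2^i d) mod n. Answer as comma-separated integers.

n − 1 = 6600 = 2^3 · 825, so s = 3 and d = 825.
x_0 = 3821^825 mod 6601 = 2715.
x_1 = 2715^2 mod 6601 = 4509.
x_2 = 4509^2 mod 6601 = 1.

2715, 4509, 1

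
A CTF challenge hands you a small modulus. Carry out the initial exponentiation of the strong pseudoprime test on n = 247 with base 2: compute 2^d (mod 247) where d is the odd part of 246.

164

n − 1 = 246 = 2^1 · 123, so s = 1 and d = 123.
2^123 mod 247 = 164.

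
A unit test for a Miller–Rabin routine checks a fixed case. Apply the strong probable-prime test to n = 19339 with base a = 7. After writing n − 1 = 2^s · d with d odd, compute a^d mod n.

n − 1 = 19338 = 2^1 · 9669, so s = 1 and d = 9669.
By repeated squaring, 7^9669 ≡ 10668 (mod 19339).

10668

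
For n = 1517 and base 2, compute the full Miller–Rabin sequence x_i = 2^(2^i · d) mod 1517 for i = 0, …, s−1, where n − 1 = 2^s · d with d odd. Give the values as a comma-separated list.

n − 1 = 1516 = 2^2 · 379, so s = 2 and d = 379.
x_0 = 2^379 mod 1517 = 923.
x_1 = 923^2 mod 1517 = 892.

923, 892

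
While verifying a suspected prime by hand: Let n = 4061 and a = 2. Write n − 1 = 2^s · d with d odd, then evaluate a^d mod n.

n − 1 = 4060 = 2^2 · 1015, so s = 2 and d = 1015.
2^1015 mod 4061 = 2667.

2667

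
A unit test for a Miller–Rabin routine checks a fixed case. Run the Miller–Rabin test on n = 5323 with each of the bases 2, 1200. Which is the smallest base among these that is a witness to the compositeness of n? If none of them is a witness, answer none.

none

n − 1 = 5322 = 2^1 · 2661, so s = 1 and d = 2661.
Base 2: x_0 = 2^2661 mod 5323 = 5322. x_0 = 5322 ≡ −1, so 2 is not a witness.
Base 1200: x_0 = 1200^2661 mod 5323 = 5322. x_0 = 5322 ≡ −1, so 1200 is not a witness.
No listed base is a witness for 5323.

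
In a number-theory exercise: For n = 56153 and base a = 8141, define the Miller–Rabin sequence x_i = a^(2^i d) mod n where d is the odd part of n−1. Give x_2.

50998

n − 1 = 56152 = 2^3 · 7019, so s = 3 and d = 7019.
Repeated squaring mod 56153: 8141^1 ≡ 8141, 8141^2 ≡ 15341, 8141^4 ≡ 9058, 8141^8 ≡ 7831, 8141^16 ≡ 5485, 8141^32 ≡ 43370, 8141^64 ≡ 56012, 8141^128 ≡ 19881, 8141^256 ≡ 49347, 8141^512 ≡ 51564, 8141^1024 ≡ 1546, 8141^2048 ≡ 31690, 8141^4096 ≡ 15848.
7019 = 4096 + 2048 + 512 + 256 + 64 + 32 + 8 + 2 + 1, so 8141^7019 ≡ 15848·31690·51564·49347·56012·43370·7831·15341·8141 ≡ 1878 (mod 56153).
x_0 = 1878.
x_1 = 1878^2 mod 56153 = 45398.
x_2 = 45398^2 mod 56153 = 50998.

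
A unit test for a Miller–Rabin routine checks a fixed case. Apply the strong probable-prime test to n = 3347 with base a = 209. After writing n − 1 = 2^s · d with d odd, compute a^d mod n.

n − 1 = 3346 = 2^1 · 1673, so s = 1 and d = 1673.
209^1673 mod 3347 = 3346.

3346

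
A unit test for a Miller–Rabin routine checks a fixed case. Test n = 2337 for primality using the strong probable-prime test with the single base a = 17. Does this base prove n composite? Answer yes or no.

n − 1 = 2336 = 2^5 · 73, so s = 5 and d = 73.
x_0 = 17^73 mod 2337 = 2069.
x_0 is neither 1 nor 2336, so continue squaring.
x_1 = 2069^2 mod 2337 = 1714.
x_2 = 1714^2 mod 2337 = 187.
x_3 = 187^2 mod 2337 = 2251.
x_4 = 2251^2 mod 2337 = 385.
Reached i = s−1 = 4 without hitting −1: 17 is a Miller–Rabin witness and 2337 is composite.

yes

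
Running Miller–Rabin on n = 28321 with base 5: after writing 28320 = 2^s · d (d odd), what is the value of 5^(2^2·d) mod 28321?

28210

n − 1 = 28320 = 2^5 · 885, so s = 5 and d = 885.
x_0 = 5^885 mod 28321 = 9523.
x_1 = 9523^2 mod 28321 = 3687.
x_2 = 3687^2 mod 28321 = 28210.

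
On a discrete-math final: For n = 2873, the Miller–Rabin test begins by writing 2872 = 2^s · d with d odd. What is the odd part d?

Halving: 2872 → 1436 → 718 → 359; 359 is odd.
So 2872 = 2^3 · 359.

359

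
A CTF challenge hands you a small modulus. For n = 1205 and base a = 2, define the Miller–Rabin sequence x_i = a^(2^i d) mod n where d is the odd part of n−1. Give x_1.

n − 1 = 1204 = 2^2 · 301, so s = 2 and d = 301.
x_0 = 2^301 mod 1205 = 962.
x_1 = 962^2 mod 1205 = 4.

4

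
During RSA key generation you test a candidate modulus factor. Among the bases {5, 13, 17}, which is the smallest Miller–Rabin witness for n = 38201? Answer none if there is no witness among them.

none

n − 1 = 38200 = 2^3 · 4775, so s = 3 and d = 4775.
Base 5: x_0 = 5^4775 mod 38201 = 6294. x_0 is neither 1 nor 38200, so continue squaring. x_1 = 6294^2 mod 38201 = 38200. x_1 ≡ −1, so 5 is not a witness.
Base 13: x_0 = 13^4775 mod 38201 = 9281. x_0 is neither 1 nor 38200, so continue squaring. x_1 = 9281^2 mod 38201 = 31907. x_2 = 31907^2 mod 38201 = 38200. x_2 ≡ −1, so 13 is not a witness.
Base 17: x_0 = 17^4775 mod 38201 = 1. x_0 = 1, so 17 is not a witness.
No listed base is a witness for 38201.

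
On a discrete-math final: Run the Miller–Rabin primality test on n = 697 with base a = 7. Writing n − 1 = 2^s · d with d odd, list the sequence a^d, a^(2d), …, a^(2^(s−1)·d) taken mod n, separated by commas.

n − 1 = 696 = 2^3 · 87, so s = 3 and d = 87.
x_0 = 7^87 mod 697 = 386.
x_1 = 386^2 mod 697 = 535.
x_2 = 535^2 mod 697 = 455.

386, 535, 455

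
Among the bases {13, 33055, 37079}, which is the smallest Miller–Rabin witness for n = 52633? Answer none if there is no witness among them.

13

n − 1 = 52632 = 2^3 · 6579, so s = 3 and d = 6579.
Base 13: x_0 = 13^6579 mod 52633 = 36875. x_0 is neither 1 nor 52632, so continue squaring. x_1 = 36875^2 mod 52633 = 44703. x_2 = 44703^2 mod 52633 = 41098. Reached i = s−1 = 2 without hitting −1: 13 is a Miller–Rabin witness and 52633 is composite.
Base 33055: x_0 = 33055^6579 mod 52633 = 42435. x_0 is neither 1 nor 52632, so continue squaring. x_1 = 42435^2 mod 52633 = 49029. x_2 = 49029^2 mod 52633 = 41098. Reached i = s−1 = 2 without hitting −1: 33055 is a Miller–Rabin witness and 52633 is composite.
Base 37079: x_0 = 37079^6579 mod 52633 = 34916. x_0 is neither 1 nor 52632, so continue squaring. x_1 = 34916^2 mod 52633 = 41510. x_2 = 41510^2 mod 52633 = 33579. Reached i = s−1 = 2 without hitting −1: 37079 is a Miller–Rabin witness and 52633 is composite.
The smallest witness among the given bases is 13.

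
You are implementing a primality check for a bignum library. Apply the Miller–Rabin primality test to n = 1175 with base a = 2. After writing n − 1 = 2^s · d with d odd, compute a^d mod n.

853

n − 1 = 1174 = 2^1 · 587, so s = 1 and d = 587.
Repeated squaring mod 1175: 2^1 ≡ 2, 2^2 ≡ 4, 2^4 ≡ 16, 2^8 ≡ 256, 2^16 ≡ 911, 2^32 ≡ 371, 2^64 ≡ 166, 2^128 ≡ 531, 2^256 ≡ 1136, 2^512 ≡ 346.
587 = 512 + 64 + 8 + 2 + 1, so 2^587 ≡ 346·166·256·4·2 ≡ 853 (mod 1175).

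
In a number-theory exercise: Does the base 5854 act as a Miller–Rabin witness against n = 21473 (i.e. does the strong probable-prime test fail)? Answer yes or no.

n − 1 = 21472 = 2^5 · 671, so s = 5 and d = 671.
Repeated squaring mod 21473: 5854^1 ≡ 5854, 5854^2 ≡ 19881, 5854^4 ≡ 650, 5854^8 ≡ 14513, 5854^16 ≡ 19985, 5854^32 ≡ 2425, 5854^64 ≡ 18496, 5854^128 ≡ 15653, 5854^256 ≡ 9479, 5854^512 ≡ 8409.
671 = 512 + 128 + 16 + 8 + 4 + 2 + 1, so 5854^671 ≡ 8409·15653·19985·14513·650·19881·5854 ≡ 12734 (mod 21473).
x_0 = 5854^671 mod 21473 = 12734.
x_0 is neither 1 nor 21472, so continue squaring.
x_1 = 12734^2 mod 21473 = 12133.
x_2 = 12133^2 mod 21473 = 12274.
x_3 = 12274^2 mod 21473 = 17981.
x_4 = 17981^2 mod 21473 = 18873.
Reached i = s−1 = 4 without hitting −1: 5854 is a Miller–Rabin witness and 21473 is composite.

yes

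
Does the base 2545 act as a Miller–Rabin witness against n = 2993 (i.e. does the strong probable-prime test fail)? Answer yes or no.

no

n − 1 = 2992 = 2^4 · 187, so s = 4 and d = 187.
x_0 = 2545^187 mod 2993 = 314.
x_0 is neither 1 nor 2992, so continue squaring.
x_1 = 314^2 mod 2993 = 2820.
x_2 = 2820^2 mod 2993 = 2992.
x_2 ≡ −1, so 2545 is not a witness.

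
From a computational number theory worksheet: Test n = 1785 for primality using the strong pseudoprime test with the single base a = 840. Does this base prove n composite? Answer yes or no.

yes

n − 1 = 1784 = 2^3 · 223, so s = 3 and d = 223.
x_0 = 840^223 mod 1785 = 1365.
x_0 is neither 1 nor 1784, so continue squaring.
x_1 = 1365^2 mod 1785 = 1470.
x_2 = 1470^2 mod 1785 = 1050.
Reached i = s−1 = 2 without hitting −1: 840 is a Miller–Rabin witness and 1785 is composite.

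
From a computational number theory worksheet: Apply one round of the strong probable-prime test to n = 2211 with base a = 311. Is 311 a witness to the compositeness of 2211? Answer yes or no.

n − 1 = 2210 = 2^1 · 1105, so s = 1 and d = 1105.
x_0 = 311^1105 mod 2211 = 2135.
x_0 ∉ {1, 2210} and s = 1, so 311 is a Miller–Rabin witness and 2211 is composite.

yes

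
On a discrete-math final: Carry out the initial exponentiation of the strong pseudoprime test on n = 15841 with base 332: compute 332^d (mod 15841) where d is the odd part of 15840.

5424

n − 1 = 15840 = 2^5 · 495, so s = 5 and d = 495.
332^495 mod 15841 = 5424.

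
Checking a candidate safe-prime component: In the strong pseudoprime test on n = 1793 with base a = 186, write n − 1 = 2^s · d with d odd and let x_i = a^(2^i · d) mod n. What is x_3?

n − 1 = 1792 = 2^8 · 7, so s = 8 and d = 7.
x_0 = 186^7 mod 1793 = 1088.
x_1 = 1088^2 mod 1793 = 364.
x_2 = 364^2 mod 1793 = 1607.
x_3 = 1607^2 mod 1793 = 529.

529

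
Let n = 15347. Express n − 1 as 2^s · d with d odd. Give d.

Halving: 15346 → 7673; 7673 is odd.
So 15346 = 2^1 · 7673.

7673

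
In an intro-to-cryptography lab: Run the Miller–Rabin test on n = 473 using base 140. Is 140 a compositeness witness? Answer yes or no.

n − 1 = 472 = 2^3 · 59, so s = 3 and d = 59.
x_0 = 140^59 mod 473 = 84.
x_0 is neither 1 nor 472, so continue squaring.
x_1 = 84^2 mod 473 = 434.
x_2 = 434^2 mod 473 = 102.
Reached i = s−1 = 2 without hitting −1: 140 is a Miller–Rabin witness and 473 is composite.

yes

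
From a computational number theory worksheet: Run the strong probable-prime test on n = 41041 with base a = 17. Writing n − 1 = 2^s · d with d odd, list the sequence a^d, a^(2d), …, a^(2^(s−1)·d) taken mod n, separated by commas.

33032, 38039, 24025, 1

n − 1 = 41040 = 2^4 · 2565, so s = 4 and d = 2565.
x_0 = 17^2565 mod 41041 = 33032.
x_1 = 33032^2 mod 41041 = 38039.
x_2 = 38039^2 mod 41041 = 24025.
x_3 = 24025^2 mod 41041 = 1.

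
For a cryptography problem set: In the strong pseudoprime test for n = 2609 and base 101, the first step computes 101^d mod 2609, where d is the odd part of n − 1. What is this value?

n − 1 = 2608 = 2^4 · 163, so s = 4 and d = 163.
101^163 mod 2609 = 2608.

2608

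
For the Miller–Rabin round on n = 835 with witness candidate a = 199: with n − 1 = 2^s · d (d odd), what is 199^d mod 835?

n − 1 = 834 = 2^1 · 417, so s = 1 and d = 417.
199^417 mod 835 = 189.

189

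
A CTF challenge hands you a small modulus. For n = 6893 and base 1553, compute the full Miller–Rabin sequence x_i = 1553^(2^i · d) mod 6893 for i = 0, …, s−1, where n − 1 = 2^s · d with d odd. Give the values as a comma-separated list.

5909, 3236

n − 1 = 6892 = 2^2 · 1723, so s = 2 and d = 1723.
x_0 = 1553^1723 mod 6893 = 5909.
x_1 = 5909^2 mod 6893 = 3236.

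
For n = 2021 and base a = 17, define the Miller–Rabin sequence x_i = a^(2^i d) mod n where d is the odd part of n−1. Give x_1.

74

n − 1 = 2020 = 2^2 · 505, so s = 2 and d = 505.
x_0 = 17^505 mod 2021 = 318.
x_1 = 318^2 mod 2021 = 74.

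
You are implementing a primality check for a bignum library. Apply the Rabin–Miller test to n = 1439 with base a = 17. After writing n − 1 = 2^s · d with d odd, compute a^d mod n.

n − 1 = 1438 = 2^1 · 719, so s = 1 and d = 719.
Repeated squaring mod 1439: 17^1 ≡ 17, 17^2 ≡ 289, 17^4 ≡ 59, 17^8 ≡ 603, 17^16 ≡ 981, 17^32 ≡ 1109, 17^64 ≡ 975, 17^128 ≡ 885, 17^256 ≡ 409, 17^512 ≡ 357.
719 = 512 + 128 + 64 + 8 + 4 + 2 + 1, so 17^719 ≡ 357·885·975·603·59·289·17 ≡ 1438 (mod 1439).

1438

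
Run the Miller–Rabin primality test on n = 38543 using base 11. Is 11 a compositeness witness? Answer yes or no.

n − 1 = 38542 = 2^1 · 19271, so s = 1 and d = 19271.
Repeated squaring mod 38543: 11^1 ≡ 11, 11^2 ≡ 121, 11^4 ≡ 14641, 11^8 ≡ 21258, 11^16 ≡ 24432, 11^32 ≡ 7183, 11^64 ≡ 24955, 11^128 ≡ 12774, 11^256 ≡ 22557, 11^512 ≡ 12106, 11^1024 ≡ 14750, 11^2048 ≡ 25808, 11^4096 ≡ 29824, 11^8192 ≡ 14165, 11^16384 ≡ 30910.
19271 = 16384 + 2048 + 512 + 256 + 64 + 4 + 2 + 1, so 11^19271 ≡ 30910·25808·12106·22557·24955·14641·121·11 ≡ 1 (mod 38543).
x_0 = 11^19271 mod 38543 = 1.
x_0 = 1, so 11 is not a witness.

no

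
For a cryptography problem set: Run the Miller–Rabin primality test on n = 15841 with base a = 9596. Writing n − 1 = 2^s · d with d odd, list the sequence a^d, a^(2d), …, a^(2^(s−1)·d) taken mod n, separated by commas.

10198, 3039, 218, 1, 1

n − 1 = 15840 = 2^5 · 495, so s = 5 and d = 495.
x_0 = 9596^495 mod 15841 = 10198.
x_1 = 10198^2 mod 15841 = 3039.
x_2 = 3039^2 mod 15841 = 218.
x_3 = 218^2 mod 15841 = 1.
x_4 = 1^2 mod 15841 = 1.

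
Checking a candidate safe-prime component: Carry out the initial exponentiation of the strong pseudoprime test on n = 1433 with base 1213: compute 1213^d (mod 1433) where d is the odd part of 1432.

n − 1 = 1432 = 2^3 · 179, so s = 3 and d = 179.
Repeated squaring mod 1433: 1213^1 ≡ 1213, 1213^2 ≡ 1111, 1213^4 ≡ 508, 1213^8 ≡ 124, 1213^16 ≡ 1046, 1213^32 ≡ 737, 1213^64 ≡ 62, 1213^128 ≡ 978.
179 = 128 + 32 + 16 + 2 + 1, so 1213^179 ≡ 978·737·1046·1111·1213 ≡ 342 (mod 1433).

342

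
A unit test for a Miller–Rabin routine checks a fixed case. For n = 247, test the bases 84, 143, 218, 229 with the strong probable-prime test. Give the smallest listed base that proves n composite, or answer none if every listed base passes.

84

n − 1 = 246 = 2^1 · 123, so s = 1 and d = 123.
Base 84: x_0 = 84^123 mod 247 = 151. x_0 ∉ {1, 246} and s = 1, so 84 is a Miller–Rabin witness and 247 is composite.
Base 143: x_0 = 143^123 mod 247 = 65. x_0 ∉ {1, 246} and s = 1, so 143 is a Miller–Rabin witness and 247 is composite.
Base 218: x_0 = 218^123 mod 247 = 220. x_0 ∉ {1, 246} and s = 1, so 218 is a Miller–Rabin witness and 247 is composite.
Base 229: x_0 = 229^123 mod 247 = 96. x_0 ∉ {1, 246} and s = 1, so 229 is a Miller–Rabin witness and 247 is composite.
The smallest witness among the given bases is 84.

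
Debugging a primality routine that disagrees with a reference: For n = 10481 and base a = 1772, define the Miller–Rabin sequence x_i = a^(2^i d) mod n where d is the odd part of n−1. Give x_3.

n − 1 = 10480 = 2^4 · 655, so s = 4 and d = 655.
Repeated squaring mod 10481: 1772^1 ≡ 1772, 1772^2 ≡ 6165, 1772^4 ≡ 3119, 1772^8 ≡ 1793, 1772^16 ≡ 7663, 1772^32 ≡ 7007, 1772^64 ≡ 5045, 1772^128 ≡ 4157, 1772^256 ≡ 7961, 1772^512 ≡ 9395.
655 = 512 + 128 + 8 + 4 + 2 + 1, so 1772^655 ≡ 9395·4157·1793·3119·6165·1772 ≡ 10308 (mod 10481).
x_0 = 10308.
x_1 = 10308^2 mod 10481 = 8967.
x_2 = 8967^2 mod 10481 = 7338.
x_3 = 7338^2 mod 10481 = 5347.

5347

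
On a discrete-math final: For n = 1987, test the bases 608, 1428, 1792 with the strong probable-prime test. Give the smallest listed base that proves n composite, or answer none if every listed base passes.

none

n − 1 = 1986 = 2^1 · 993, so s = 1 and d = 993.
Base 608: x_0 = 608^993 mod 1987 = 1. x_0 = 1, so 608 is not a witness.
Base 1428: x_0 = 1428^993 mod 1987 = 1986. x_0 = 1986 ≡ −1, so 1428 is not a witness.
Base 1792: x_0 = 1792^993 mod 1987 = 1. x_0 = 1, so 1792 is not a witness.
No listed base is a witness for 1987.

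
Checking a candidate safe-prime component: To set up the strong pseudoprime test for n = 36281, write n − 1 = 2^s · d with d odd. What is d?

4535

Halving: 36280 → 18140 → 9070 → 4535; 4535 is odd.
So 36280 = 2^3 · 4535.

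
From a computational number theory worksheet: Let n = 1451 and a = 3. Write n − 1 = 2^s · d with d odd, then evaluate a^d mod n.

n − 1 = 1450 = 2^1 · 725, so s = 1 and d = 725.
Repeated squaring mod 1451: 3^1 ≡ 3, 3^2 ≡ 9, 3^4 ≡ 81, 3^8 ≡ 757, 3^16 ≡ 1355, 3^32 ≡ 510, 3^64 ≡ 371, 3^128 ≡ 1247, 3^256 ≡ 988, 3^512 ≡ 1072.
725 = 512 + 128 + 64 + 16 + 4 + 1, so 3^725 ≡ 1072·1247·371·1355·81·3 ≡ 1 (mod 1451).

1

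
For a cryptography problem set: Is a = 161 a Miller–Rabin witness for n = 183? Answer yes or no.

n − 1 = 182 = 2^1 · 91, so s = 1 and d = 91.
x_0 = 161^91 mod 183 = 161.
x_0 ∉ {1, 182} and s = 1, so 161 is a Miller–Rabin witness and 183 is composite.

yes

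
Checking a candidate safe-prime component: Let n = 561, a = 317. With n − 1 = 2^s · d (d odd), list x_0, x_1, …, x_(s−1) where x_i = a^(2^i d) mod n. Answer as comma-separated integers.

n − 1 = 560 = 2^4 · 35, so s = 4 and d = 35.
x_0 = 317^35 mod 561 = 56.
x_1 = 56^2 mod 561 = 331.
x_2 = 331^2 mod 561 = 166.
x_3 = 166^2 mod 561 = 67.

56, 331, 166, 67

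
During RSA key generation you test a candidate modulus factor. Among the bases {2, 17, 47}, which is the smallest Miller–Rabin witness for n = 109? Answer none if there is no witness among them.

n − 1 = 108 = 2^2 · 27, so s = 2 and d = 27.
Base 2: x_0 = 2^27 mod 109 = 33. x_0 is neither 1 nor 108, so continue squaring. x_1 = 33^2 mod 109 = 108. x_1 ≡ −1, so 2 is not a witness.
Base 17: x_0 = 17^27 mod 109 = 33. x_0 is neither 1 nor 108, so continue squaring. x_1 = 33^2 mod 109 = 108. x_1 ≡ −1, so 17 is not a witness.
Base 47: x_0 = 47^27 mod 109 = 33. x_0 is neither 1 nor 108, so continue squaring. x_1 = 33^2 mod 109 = 108. x_1 ≡ −1, so 47 is not a witness.
No listed base is a witness for 109.

none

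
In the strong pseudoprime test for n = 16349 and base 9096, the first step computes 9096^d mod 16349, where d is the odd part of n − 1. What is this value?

n − 1 = 16348 = 2^2 · 4087, so s = 2 and d = 4087.
Repeated squaring mod 16349: 9096^1 ≡ 9096, 9096^2 ≡ 11276, 9096^4 ≡ 2003, 9096^8 ≡ 6504, 9096^16 ≡ 7153, 9096^32 ≡ 9388, 9096^64 ≡ 13434, 9096^128 ≡ 12094, 9096^256 ≡ 6682, 9096^512 ≡ 5, 9096^1024 ≡ 25, 9096^2048 ≡ 625.
4087 = 2048 + 1024 + 512 + 256 + 128 + 64 + 32 + 16 + 4 + 2 + 1, so 9096^4087 ≡ 625·25·5·6682·12094·13434·9388·7153·2003·11276·9096 ≡ 12377 (mod 16349).

12377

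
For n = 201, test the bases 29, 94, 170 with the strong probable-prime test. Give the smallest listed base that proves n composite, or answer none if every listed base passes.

n − 1 = 200 = 2^3 · 25, so s = 3 and d = 25.
Base 29: x_0 = 29^25 mod 201 = 29. x_0 is neither 1 nor 200, so continue squaring. x_1 = 29^2 mod 201 = 37. x_2 = 37^2 mod 201 = 163. Reached i = s−1 = 2 without hitting −1: 29 is a Miller–Rabin witness and 201 is composite.
Base 94: x_0 = 94^25 mod 201 = 52. x_0 is neither 1 nor 200, so continue squaring. x_1 = 52^2 mod 201 = 91. x_2 = 91^2 mod 201 = 40. Reached i = s−1 = 2 without hitting −1: 94 is a Miller–Rabin witness and 201 is composite.
Base 170: x_0 = 170^25 mod 201 = 26. x_0 is neither 1 nor 200, so continue squaring. x_1 = 26^2 mod 201 = 73. x_2 = 73^2 mod 201 = 103. Reached i = s−1 = 2 without hitting −1: 170 is a Miller–Rabin witness and 201 is composite.
The smallest witness among the given bases is 29.

29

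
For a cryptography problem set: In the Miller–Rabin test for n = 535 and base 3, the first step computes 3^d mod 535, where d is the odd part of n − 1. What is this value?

n − 1 = 534 = 2^1 · 267, so s = 1 and d = 267.
By repeated squaring, 3^267 ≡ 437 (mod 535).

437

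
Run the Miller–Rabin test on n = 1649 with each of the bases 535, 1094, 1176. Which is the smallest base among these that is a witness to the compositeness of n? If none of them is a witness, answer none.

none

n − 1 = 1648 = 2^4 · 103, so s = 4 and d = 103.
Base 535: x_0 = 535^103 mod 1649 = 712. x_0 is neither 1 nor 1648, so continue squaring. x_1 = 712^2 mod 1649 = 701. x_2 = 701^2 mod 1649 = 1648. x_2 ≡ −1, so 535 is not a witness.
Base 1094: x_0 = 1094^103 mod 1649 = 1340. x_0 is neither 1 nor 1648, so continue squaring. x_1 = 1340^2 mod 1649 = 1488. x_2 = 1488^2 mod 1649 = 1186. x_3 = 1186^2 mod 1649 = 1648. x_3 ≡ −1, so 1094 is not a witness.
Base 1176: x_0 = 1176^103 mod 1649 = 1269. x_0 is neither 1 nor 1648, so continue squaring. x_1 = 1269^2 mod 1649 = 937. x_2 = 937^2 mod 1649 = 701. x_3 = 701^2 mod 1649 = 1648. x_3 ≡ −1, so 1176 is not a witness.
No listed base is a witness for 1649.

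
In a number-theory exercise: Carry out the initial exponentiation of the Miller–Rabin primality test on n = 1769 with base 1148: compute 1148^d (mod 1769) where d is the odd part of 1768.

n − 1 = 1768 = 2^3 · 221, so s = 3 and d = 221.
1148^221 mod 1769 = 1148.

1148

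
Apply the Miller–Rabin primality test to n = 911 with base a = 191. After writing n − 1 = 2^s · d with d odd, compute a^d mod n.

910

n − 1 = 910 = 2^1 · 455, so s = 1 and d = 455.
191^455 mod 911 = 910.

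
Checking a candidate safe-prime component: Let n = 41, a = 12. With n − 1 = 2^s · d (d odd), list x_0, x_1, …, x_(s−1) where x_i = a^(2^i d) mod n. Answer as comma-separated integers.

3, 9, 40

n − 1 = 40 = 2^3 · 5, so s = 3 and d = 5.
x_0 = 12^5 mod 41 = 3.
x_1 = 3^2 mod 41 = 9.
x_2 = 9^2 mod 41 = 40.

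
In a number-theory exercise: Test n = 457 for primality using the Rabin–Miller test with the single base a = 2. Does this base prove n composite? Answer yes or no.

n − 1 = 456 = 2^3 · 57, so s = 3 and d = 57.
x_0 = 2^57 mod 457 = 348.
x_0 is neither 1 nor 456, so continue squaring.
x_1 = 348^2 mod 457 = 456.
x_1 ≡ −1, so 2 is not a witness.

no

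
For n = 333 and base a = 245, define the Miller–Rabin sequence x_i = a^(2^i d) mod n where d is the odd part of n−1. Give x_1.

286

n − 1 = 332 = 2^2 · 83, so s = 2 and d = 83.
Repeated squaring mod 333: 245^1 ≡ 245, 245^2 ≡ 85, 245^4 ≡ 232, 245^8 ≡ 211, 245^16 ≡ 232, 245^32 ≡ 211, 245^64 ≡ 232.
83 = 64 + 16 + 2 + 1, so 245^83 ≡ 232·232·85·245 ≡ 140 (mod 333).
x_0 = 140.
x_1 = 140^2 mod 333 = 286.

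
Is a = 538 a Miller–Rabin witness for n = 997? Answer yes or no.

n − 1 = 996 = 2^2 · 249, so s = 2 and d = 249.
Repeated squaring mod 997: 538^1 ≡ 538, 538^2 ≡ 314, 538^4 ≡ 890, 538^8 ≡ 482, 538^16 ≡ 23, 538^32 ≡ 529, 538^64 ≡ 681, 538^128 ≡ 156.
249 = 128 + 64 + 32 + 16 + 8 + 1, so 538^249 ≡ 156·681·529·23·482·538 ≡ 836 (mod 997).
x_0 = 538^249 mod 997 = 836.
x_0 is neither 1 nor 996, so continue squaring.
x_1 = 836^2 mod 997 = 996.
x_1 ≡ −1, so 538 is not a witness.

no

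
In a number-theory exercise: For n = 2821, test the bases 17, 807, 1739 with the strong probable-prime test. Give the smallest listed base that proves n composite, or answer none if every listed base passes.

none

n − 1 = 2820 = 2^2 · 705, so s = 2 and d = 705.
Base 17: x_0 = 17^705 mod 2821 = 2820. x_0 = 2820 ≡ −1, so 17 is not a witness.
Base 807: x_0 = 807^705 mod 2821 = 1. x_0 = 1, so 807 is not a witness.
Base 1739: x_0 = 1739^705 mod 2821 = 2820. x_0 = 2820 ≡ −1, so 1739 is not a witness.
No listed base is a witness for 2821.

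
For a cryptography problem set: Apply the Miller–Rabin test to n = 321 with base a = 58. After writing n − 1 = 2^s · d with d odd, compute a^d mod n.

n − 1 = 320 = 2^6 · 5, so s = 6 and d = 5.
Repeated squaring mod 321: 58^1 ≡ 58, 58^2 ≡ 154, 58^4 ≡ 283.
5 = 4 + 1, so 58^5 ≡ 283·58 ≡ 43 (mod 321).

43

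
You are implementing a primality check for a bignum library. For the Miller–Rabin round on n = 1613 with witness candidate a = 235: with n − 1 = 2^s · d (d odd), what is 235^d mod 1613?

1

n − 1 = 1612 = 2^2 · 403, so s = 2 and d = 403.
235^403 mod 1613 = 1.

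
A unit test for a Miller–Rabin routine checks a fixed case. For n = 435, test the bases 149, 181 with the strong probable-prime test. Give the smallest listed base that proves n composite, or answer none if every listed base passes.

n − 1 = 434 = 2^1 · 217, so s = 1 and d = 217.
Base 149: x_0 = 149^217 mod 435 = 434. x_0 = 434 ≡ −1, so 149 is not a witness.
Base 181: x_0 = 181^217 mod 435 = 1. x_0 = 1, so 181 is not a witness.
No listed base is a witness for 435.

none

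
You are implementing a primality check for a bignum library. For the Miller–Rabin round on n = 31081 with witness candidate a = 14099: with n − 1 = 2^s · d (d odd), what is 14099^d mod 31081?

26269

n − 1 = 31080 = 2^3 · 3885, so s = 3 and d = 3885.
Repeated squaring mod 31081: 14099^1 ≡ 14099, 14099^2 ≡ 18806, 14099^4 ≡ 26018, 14099^8 ≡ 23225, 14099^16 ≡ 20951, 14099^32 ≡ 18519, 14099^64 ≡ 5607, 14099^128 ≡ 15558, 14099^256 ≡ 23617, 14099^512 ≡ 14144, 14099^1024 ≡ 15420, 14099^2048 ≡ 6750.
3885 = 2048 + 1024 + 512 + 256 + 32 + 8 + 4 + 1, so 14099^3885 ≡ 6750·15420·14144·23617·18519·23225·26018·14099 ≡ 26269 (mod 31081).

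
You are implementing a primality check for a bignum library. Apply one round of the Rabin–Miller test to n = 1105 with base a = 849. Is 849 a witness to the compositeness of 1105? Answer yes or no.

no

n − 1 = 1104 = 2^4 · 69, so s = 4 and d = 69.
Repeated squaring mod 1105: 849^1 ≡ 849, 849^2 ≡ 341, 849^4 ≡ 256, 849^8 ≡ 341, 849^16 ≡ 256, 849^32 ≡ 341, 849^64 ≡ 256.
69 = 64 + 4 + 1, so 849^69 ≡ 256·256·849 ≡ 1104 (mod 1105).
x_0 = 849^69 mod 1105 = 1104.
x_0 = 1104 ≡ −1, so 849 is not a witness.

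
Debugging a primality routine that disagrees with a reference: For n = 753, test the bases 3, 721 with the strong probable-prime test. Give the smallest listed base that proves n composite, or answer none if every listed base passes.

3

n − 1 = 752 = 2^4 · 47, so s = 4 and d = 47.
Base 3: x_0 = 3^47 mod 753 = 36. x_0 is neither 1 nor 752, so continue squaring. x_1 = 36^2 mod 753 = 543. x_2 = 543^2 mod 753 = 426. x_3 = 426^2 mod 753 = 3. Reached i = s−1 = 3 without hitting −1: 3 is a Miller–Rabin witness and 753 is composite.
Base 721: x_0 = 721^47 mod 753 = 271. x_0 is neither 1 nor 752, so continue squaring. x_1 = 271^2 mod 753 = 400. x_2 = 400^2 mod 753 = 364. x_3 = 364^2 mod 753 = 721. Reached i = s−1 = 3 without hitting −1: 721 is a Miller–Rabin witness and 753 is composite.
The smallest witness among the given bases is 3.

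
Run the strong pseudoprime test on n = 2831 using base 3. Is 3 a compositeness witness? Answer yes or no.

n − 1 = 2830 = 2^1 · 1415, so s = 1 and d = 1415.
x_0 = 3^1415 mod 2831 = 2518.
x_0 ∉ {1, 2830} and s = 1, so 3 is a Miller–Rabin witness and 2831 is composite.

yes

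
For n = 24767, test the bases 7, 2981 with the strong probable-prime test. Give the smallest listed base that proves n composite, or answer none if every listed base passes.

none

n − 1 = 24766 = 2^1 · 12383, so s = 1 and d = 12383.
Base 7: x_0 = 7^12383 mod 24767 = 24766. x_0 = 24766 ≡ −1, so 7 is not a witness.
Base 2981: x_0 = 2981^12383 mod 24767 = 24766. x_0 = 24766 ≡ −1, so 2981 is not a witness.
No listed base is a witness for 24767.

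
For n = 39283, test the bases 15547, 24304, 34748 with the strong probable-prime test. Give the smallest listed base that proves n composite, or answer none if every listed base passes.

15547

n − 1 = 39282 = 2^1 · 19641, so s = 1 and d = 19641.
Base 15547: x_0 = 15547^19641 mod 39283 = 9600. x_0 ∉ {1, 39282} and s = 1, so 15547 is a Miller–Rabin witness and 39283 is composite.
Base 24304: x_0 = 24304^19641 mod 39283 = 36705. x_0 ∉ {1, 39282} and s = 1, so 24304 is a Miller–Rabin witness and 39283 is composite.
Base 34748: x_0 = 34748^19641 mod 39283 = 5017. x_0 ∉ {1, 39282} and s = 1, so 34748 is a Miller–Rabin witness and 39283 is composite.
The smallest witness among the given bases is 15547.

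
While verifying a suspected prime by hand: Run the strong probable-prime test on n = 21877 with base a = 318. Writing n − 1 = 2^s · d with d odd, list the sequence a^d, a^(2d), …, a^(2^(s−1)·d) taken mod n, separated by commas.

12440, 17579

n − 1 = 21876 = 2^2 · 5469, so s = 2 and d = 5469.
x_0 = 318^5469 mod 21877 = 12440.
x_1 = 12440^2 mod 21877 = 17579.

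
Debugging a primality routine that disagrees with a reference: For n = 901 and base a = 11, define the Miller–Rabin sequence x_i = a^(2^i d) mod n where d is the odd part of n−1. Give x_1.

699

n − 1 = 900 = 2^2 · 225, so s = 2 and d = 225.
x_0 = 11^225 mod 901 = 623.
x_1 = 623^2 mod 901 = 699.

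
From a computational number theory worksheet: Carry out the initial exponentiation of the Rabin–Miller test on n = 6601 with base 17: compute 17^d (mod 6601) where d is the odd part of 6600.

n − 1 = 6600 = 2^3 · 825, so s = 3 and d = 825.
17^825 mod 6601 = 5795.

5795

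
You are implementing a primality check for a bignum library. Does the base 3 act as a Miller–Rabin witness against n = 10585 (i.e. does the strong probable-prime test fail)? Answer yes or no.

no

n − 1 = 10584 = 2^3 · 1323, so s = 3 and d = 1323.
Repeated squaring mod 10585: 3^1 ≡ 3, 3^2 ≡ 9, 3^4 ≡ 81, 3^8 ≡ 6561, 3^16 ≡ 8111, 3^32 ≡ 2546, 3^64 ≡ 4096, 3^128 ≡ 10576, 3^256 ≡ 81, 3^512 ≡ 6561, 3^1024 ≡ 8111.
1323 = 1024 + 256 + 32 + 8 + 2 + 1, so 3^1323 ≡ 8111·81·2546·6561·9·3 ≡ 8422 (mod 10585).
x_0 = 3^1323 mod 10585 = 8422.
x_0 is neither 1 nor 10584, so continue squaring.
x_1 = 8422^2 mod 10585 = 10584.
x_1 ≡ −1, so 3 is not a witness.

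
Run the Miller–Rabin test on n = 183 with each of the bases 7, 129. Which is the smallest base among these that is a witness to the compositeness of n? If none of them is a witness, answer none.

n − 1 = 182 = 2^1 · 91, so s = 1 and d = 91.
Base 7: x_0 = 7^91 mod 183 = 115. x_0 ∉ {1, 182} and s = 1, so 7 is a Miller–Rabin witness and 183 is composite.
Base 129: x_0 = 129^91 mod 183 = 54. x_0 ∉ {1, 182} and s = 1, so 129 is a Miller–Rabin witness and 183 is composite.
The smallest witness among the given bases is 7.

7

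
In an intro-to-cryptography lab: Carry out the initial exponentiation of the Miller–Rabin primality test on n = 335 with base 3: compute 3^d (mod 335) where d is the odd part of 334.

192

n − 1 = 334 = 2^1 · 167, so s = 1 and d = 167.
3^167 mod 335 = 192.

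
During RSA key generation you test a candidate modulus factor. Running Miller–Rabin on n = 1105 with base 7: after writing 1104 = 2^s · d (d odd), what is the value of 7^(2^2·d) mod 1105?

n − 1 = 1104 = 2^4 · 69, so s = 4 and d = 69.
x_0 = 7^69 mod 1105 = 827.
x_1 = 827^2 mod 1105 = 1039.
x_2 = 1039^2 mod 1105 = 1041.

1041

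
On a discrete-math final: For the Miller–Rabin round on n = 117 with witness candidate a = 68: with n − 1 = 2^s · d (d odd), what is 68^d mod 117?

n − 1 = 116 = 2^2 · 29, so s = 2 and d = 29.
68^29 mod 117 = 74.

74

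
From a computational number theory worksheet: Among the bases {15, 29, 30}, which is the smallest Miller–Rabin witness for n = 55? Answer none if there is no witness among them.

n − 1 = 54 = 2^1 · 27, so s = 1 and d = 27.
Base 15: x_0 = 15^27 mod 55 = 5. x_0 ∉ {1, 54} and s = 1, so 15 is a Miller–Rabin witness and 55 is composite.
Base 29: x_0 = 29^27 mod 55 = 39. x_0 ∉ {1, 54} and s = 1, so 29 is a Miller–Rabin witness and 55 is composite.
Base 30: x_0 = 30^27 mod 55 = 35. x_0 ∉ {1, 54} and s = 1, so 30 is a Miller–Rabin witness and 55 is composite.
The smallest witness among the given bases is 15.

15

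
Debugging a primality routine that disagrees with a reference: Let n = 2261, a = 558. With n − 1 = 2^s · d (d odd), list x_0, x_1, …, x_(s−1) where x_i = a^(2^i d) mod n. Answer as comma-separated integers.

2154, 144

n − 1 = 2260 = 2^2 · 565, so s = 2 and d = 565.
x_0 = 558^565 mod 2261 = 2154.
x_1 = 2154^2 mod 2261 = 144.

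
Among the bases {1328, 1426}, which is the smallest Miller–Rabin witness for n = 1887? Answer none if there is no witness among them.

n − 1 = 1886 = 2^1 · 943, so s = 1 and d = 943.
Base 1328: x_0 = 1328^943 mod 1887 = 1709. x_0 ∉ {1, 1886} and s = 1, so 1328 is a Miller–Rabin witness and 1887 is composite.
Base 1426: x_0 = 1426^943 mod 1887 = 688. x_0 ∉ {1, 1886} and s = 1, so 1426 is a Miller–Rabin witness and 1887 is composite.
The smallest witness among the given bases is 1328.

1328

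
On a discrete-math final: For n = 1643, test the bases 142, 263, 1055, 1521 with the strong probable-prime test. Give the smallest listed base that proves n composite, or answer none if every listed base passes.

142

n − 1 = 1642 = 2^1 · 821, so s = 1 and d = 821.
Base 142: x_0 = 142^821 mod 1643 = 183. x_0 ∉ {1, 1642} and s = 1, so 142 is a Miller–Rabin witness and 1643 is composite.
Base 263: x_0 = 263^821 mod 1643 = 1286. x_0 ∉ {1, 1642} and s = 1, so 263 is a Miller–Rabin witness and 1643 is composite.
Base 1055: x_0 = 1055^821 mod 1643 = 1582. x_0 ∉ {1, 1642} and s = 1, so 1055 is a Miller–Rabin witness and 1643 is composite.
Base 1521: x_0 = 1521^821 mod 1643 = 963. x_0 ∉ {1, 1642} and s = 1, so 1521 is a Miller–Rabin witness and 1643 is composite.
The smallest witness among the given bases is 142.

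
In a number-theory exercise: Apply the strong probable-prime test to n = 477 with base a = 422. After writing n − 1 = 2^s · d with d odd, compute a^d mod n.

251

n − 1 = 476 = 2^2 · 119, so s = 2 and d = 119.
422^119 mod 477 = 251.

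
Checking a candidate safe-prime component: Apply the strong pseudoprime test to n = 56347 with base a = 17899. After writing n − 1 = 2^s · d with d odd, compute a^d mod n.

n − 1 = 56346 = 2^1 · 28173, so s = 1 and d = 28173.
17899^28173 mod 56347 = 46781.

46781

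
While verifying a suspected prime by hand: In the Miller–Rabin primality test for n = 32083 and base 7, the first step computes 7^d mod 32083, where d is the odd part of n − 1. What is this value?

32082

n − 1 = 32082 = 2^1 · 16041, so s = 1 and d = 16041.
7^16041 mod 32083 = 32082.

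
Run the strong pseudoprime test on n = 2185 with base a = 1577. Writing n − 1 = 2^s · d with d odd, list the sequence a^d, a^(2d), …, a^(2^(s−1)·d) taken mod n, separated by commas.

532, 1159, 1691

n − 1 = 2184 = 2^3 · 273, so s = 3 and d = 273.
x_0 = 1577^273 mod 2185 = 532.
x_1 = 532^2 mod 2185 = 1159.
x_2 = 1159^2 mod 2185 = 1691.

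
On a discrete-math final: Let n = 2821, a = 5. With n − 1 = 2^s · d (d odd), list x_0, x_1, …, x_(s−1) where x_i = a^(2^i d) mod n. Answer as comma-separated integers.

993, 1520

n − 1 = 2820 = 2^2 · 705, so s = 2 and d = 705.
x_0 = 5^705 mod 2821 = 993.
x_1 = 993^2 mod 2821 = 1520.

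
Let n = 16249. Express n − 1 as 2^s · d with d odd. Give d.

Halving: 16248 → 8124 → 4062 → 2031; 2031 is odd.
So 16248 = 2^3 · 2031.

2031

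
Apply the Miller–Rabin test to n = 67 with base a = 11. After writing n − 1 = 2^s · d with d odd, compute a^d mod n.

66

n − 1 = 66 = 2^1 · 33, so s = 1 and d = 33.
11^33 mod 67 = 66.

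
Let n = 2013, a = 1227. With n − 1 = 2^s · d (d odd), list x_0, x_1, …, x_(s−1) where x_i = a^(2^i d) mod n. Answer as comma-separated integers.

n − 1 = 2012 = 2^2 · 503, so s = 2 and d = 503.
x_0 = 1227^503 mod 2013 = 810.
x_1 = 810^2 mod 2013 = 1875.

810, 1875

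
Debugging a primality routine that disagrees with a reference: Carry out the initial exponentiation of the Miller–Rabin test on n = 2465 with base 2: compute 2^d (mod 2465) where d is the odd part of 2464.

n − 1 = 2464 = 2^5 · 77, so s = 5 and d = 77.
2^77 mod 2465 = 1902.

1902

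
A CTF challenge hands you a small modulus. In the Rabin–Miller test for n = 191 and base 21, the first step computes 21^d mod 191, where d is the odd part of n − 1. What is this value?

190

n − 1 = 190 = 2^1 · 95, so s = 1 and d = 95.
21^95 mod 191 = 190.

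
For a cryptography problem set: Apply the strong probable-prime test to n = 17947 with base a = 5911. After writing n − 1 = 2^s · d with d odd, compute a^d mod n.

6061

n − 1 = 17946 = 2^1 · 8973, so s = 1 and d = 8973.
5911^8973 mod 17947 = 6061.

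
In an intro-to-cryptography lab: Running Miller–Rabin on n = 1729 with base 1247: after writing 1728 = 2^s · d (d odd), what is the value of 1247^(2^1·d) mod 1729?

1

n − 1 = 1728 = 2^6 · 27, so s = 6 and d = 27.
x_0 = 1247^27 mod 1729 = 246.
x_1 = 246^2 mod 1729 = 1.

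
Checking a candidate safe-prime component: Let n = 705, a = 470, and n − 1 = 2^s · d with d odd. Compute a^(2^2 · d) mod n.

235

n − 1 = 704 = 2^6 · 11, so s = 6 and d = 11.
x_0 = 470^11 mod 705 = 470.
x_1 = 470^2 mod 705 = 235.
x_2 = 235^2 mod 705 = 235.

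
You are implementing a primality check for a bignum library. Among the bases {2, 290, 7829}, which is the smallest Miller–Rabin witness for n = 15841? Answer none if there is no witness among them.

n − 1 = 15840 = 2^5 · 495, so s = 5 and d = 495.
Base 2: x_0 = 2^495 mod 15841 = 1. x_0 = 1, so 2 is not a witness.
Base 290: x_0 = 290^495 mod 15841 = 15840. x_0 = 15840 ≡ −1, so 290 is not a witness.
Base 7829: x_0 = 7829^495 mod 15841 = 15840. x_0 = 15840 ≡ −1, so 7829 is not a witness.
No listed base is a witness for 15841.

none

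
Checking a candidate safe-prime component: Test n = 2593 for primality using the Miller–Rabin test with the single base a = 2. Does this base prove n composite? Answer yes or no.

no

n − 1 = 2592 = 2^5 · 81, so s = 5 and d = 81.
x_0 = 2^81 mod 2593 = 1.
x_0 = 1, so 2 is not a witness.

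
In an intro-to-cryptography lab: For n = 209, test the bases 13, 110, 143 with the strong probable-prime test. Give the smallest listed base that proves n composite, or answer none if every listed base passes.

13

n − 1 = 208 = 2^4 · 13, so s = 4 and d = 13.
Base 13: x_0 = 13^13 mod 209 = 129. x_0 is neither 1 nor 208, so continue squaring. x_1 = 129^2 mod 209 = 130. x_2 = 130^2 mod 209 = 180. x_3 = 180^2 mod 209 = 5. Reached i = s−1 = 3 without hitting −1: 13 is a Miller–Rabin witness and 209 is composite.
Base 110: x_0 = 110^13 mod 209 = 143. x_0 is neither 1 nor 208, so continue squaring. x_1 = 143^2 mod 209 = 176. x_2 = 176^2 mod 209 = 44. x_3 = 44^2 mod 209 = 55. Reached i = s−1 = 3 without hitting −1: 110 is a Miller–Rabin witness and 209 is composite.
Base 143: x_0 = 143^13 mod 209 = 165. x_0 is neither 1 nor 208, so continue squaring. x_1 = 165^2 mod 209 = 55. x_2 = 55^2 mod 209 = 99. x_3 = 99^2 mod 209 = 187. Reached i = s−1 = 3 without hitting −1: 143 is a Miller–Rabin witness and 209 is composite.
The smallest witness among the given bases is 13.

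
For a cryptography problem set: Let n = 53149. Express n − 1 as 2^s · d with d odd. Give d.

Halving: 53148 → 26574 → 13287; 13287 is odd.
So 53148 = 2^2 · 13287.

13287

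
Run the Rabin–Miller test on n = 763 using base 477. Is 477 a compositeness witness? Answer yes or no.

n − 1 = 762 = 2^1 · 381, so s = 1 and d = 381.
x_0 = 477^381 mod 763 = 512.
x_0 ∉ {1, 762} and s = 1, so 477 is a Miller–Rabin witness and 763 is composite.

yes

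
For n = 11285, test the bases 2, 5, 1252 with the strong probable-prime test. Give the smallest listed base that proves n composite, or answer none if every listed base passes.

2

n − 1 = 11284 = 2^2 · 2821, so s = 2 and d = 2821.
Base 2: x_0 = 2^2821 mod 11285 = 6712. x_0 is neither 1 nor 11284, so continue squaring. x_1 = 6712^2 mod 11285 = 1224. Reached i = s−1 = 1 without hitting −1: 2 is a Miller–Rabin witness and 11285 is composite.
Base 5: x_0 = 5^2821 mod 11285 = 1530. x_0 is neither 1 nor 11284, so continue squaring. x_1 = 1530^2 mod 11285 = 4905. Reached i = s−1 = 1 without hitting −1: 5 is a Miller–Rabin witness and 11285 is composite.
Base 1252: x_0 = 1252^2821 mod 11285 = 1252. x_0 is neither 1 nor 11284, so continue squaring. x_1 = 1252^2 mod 11285 = 10174. Reached i = s−1 = 1 without hitting −1: 1252 is a Miller–Rabin witness and 11285 is composite.
The smallest witness among the given bases is 2.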